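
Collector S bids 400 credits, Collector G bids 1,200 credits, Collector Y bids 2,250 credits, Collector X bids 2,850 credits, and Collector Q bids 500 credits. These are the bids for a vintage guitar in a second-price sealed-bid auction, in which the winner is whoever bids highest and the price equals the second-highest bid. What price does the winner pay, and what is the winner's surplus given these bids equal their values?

The winner pays 2,250 credits for a surplus of 600 credits.

Sorted high to low: Collector X 2,850 credits; Collector Y 2,250 credits; Collector G 1,200 credits; Collector Q 500 credits; Collector S 400 credits.
Collector X is the highest bidder, so Collector X wins.
Under the second-price rule, the price is the second-highest bid: 2,250 credits.
Surplus = 2,850 credits − 2,250 credits = 600 credits.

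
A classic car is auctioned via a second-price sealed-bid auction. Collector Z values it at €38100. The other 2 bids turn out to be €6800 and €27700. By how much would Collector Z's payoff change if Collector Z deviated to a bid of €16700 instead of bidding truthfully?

The highest competing bid is €27700.
Bidding truthfully at €38100: Collector Z has the top bid, wins, and pays the second-highest bid €27700. Payoff = €38100 − €27700 = €10400.
Bidding €16700: the top bid is €27700 (a rival), so Collector Z loses. Payoff = €0.
Change = €0 − €10400 = -€10400.

-€10400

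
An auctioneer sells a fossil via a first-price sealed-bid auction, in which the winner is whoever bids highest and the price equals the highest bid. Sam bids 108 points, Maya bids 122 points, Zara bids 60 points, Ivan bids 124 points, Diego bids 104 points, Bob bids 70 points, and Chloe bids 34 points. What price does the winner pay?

Ordered from highest: Ivan 124 points; Maya 122 points; Sam 108 points; Diego 104 points; Bob 70 points; Zara 60 points; Chloe 34 points.
Ivan is the highest bidder, so Ivan wins.
Under the first-price rule, the price is the highest bid: 124 points.

124 points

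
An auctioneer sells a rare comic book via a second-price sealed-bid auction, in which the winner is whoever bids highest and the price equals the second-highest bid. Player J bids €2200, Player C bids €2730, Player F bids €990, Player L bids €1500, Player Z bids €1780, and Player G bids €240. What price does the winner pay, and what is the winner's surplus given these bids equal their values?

The winner pays €2200 for a surplus of €530.

Sorted high to low: Player C €2730 > Player J €2200 > Player Z €1780 > Player L €1500 > Player F €990 > Player G €240.
Player C is the highest bidder, so Player C wins.
Under the second-price rule, the price is the second-highest bid: €2200.
Surplus = €2730 − €2200 = €530.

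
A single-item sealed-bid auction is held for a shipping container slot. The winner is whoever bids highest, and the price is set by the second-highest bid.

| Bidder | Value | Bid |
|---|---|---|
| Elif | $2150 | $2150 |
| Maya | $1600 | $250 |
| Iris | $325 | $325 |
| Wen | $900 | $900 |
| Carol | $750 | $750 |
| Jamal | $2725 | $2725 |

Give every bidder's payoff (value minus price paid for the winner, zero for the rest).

Payoffs: Elif $0, Maya $0, Iris $0, Wen $0, Carol $0, Jamal $575.

Bids in descending order: Jamal $2725 > Elif $2150 > Wen $900 > Carol $750 > Iris $325 > Maya $250.
Jamal has the top bid and wins; the price is the second-highest bid, $2150.
Jamal's payoff = $2725 − $2150 = $575. All other bidders lose, so their payoff is 0.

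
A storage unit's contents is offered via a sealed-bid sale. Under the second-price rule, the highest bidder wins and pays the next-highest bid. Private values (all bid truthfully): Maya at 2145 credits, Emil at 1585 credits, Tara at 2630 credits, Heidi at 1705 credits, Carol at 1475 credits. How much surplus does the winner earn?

Sorted high to low: Tara 2630 credits > Maya 2145 credits > Heidi 1705 credits > Emil 1585 credits > Carol 1475 credits.
Tara wins with the top bid and pays the second-highest, 2145 credits.
Surplus = 2630 credits − 2145 credits = 485 credits.

485 credits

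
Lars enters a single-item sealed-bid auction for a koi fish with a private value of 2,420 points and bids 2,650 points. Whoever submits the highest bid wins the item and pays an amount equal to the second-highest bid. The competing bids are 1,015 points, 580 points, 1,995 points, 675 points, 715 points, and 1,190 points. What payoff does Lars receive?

Highest competing bid: 1,995 points.
Lars's bid 2,650 points is the highest overall, so Lars wins and pays the second-highest bid, 1,995 points.
Payoff = value − price = 2,420 points − 1,995 points = 425 points.

425 points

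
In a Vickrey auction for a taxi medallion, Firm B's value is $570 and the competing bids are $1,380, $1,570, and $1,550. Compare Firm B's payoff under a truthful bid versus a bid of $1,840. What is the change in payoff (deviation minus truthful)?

The highest competing bid is $1,570.
Bidding truthfully at $570: the top bid is $1,570 (a rival), so Firm B loses. Payoff = $0.
Bidding $1,840: Firm B has the top bid, wins, and pays the second-highest bid $1,570. Payoff = $570 − $1,570 = -$1,000.
Change = -$1,000 − $0 = -$1,000.

Change in payoff: -$1,000.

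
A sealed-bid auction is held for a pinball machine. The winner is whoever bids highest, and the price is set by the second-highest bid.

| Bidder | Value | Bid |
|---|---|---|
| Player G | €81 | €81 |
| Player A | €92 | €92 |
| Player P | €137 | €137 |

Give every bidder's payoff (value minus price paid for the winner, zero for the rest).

Ranking the bids: Player P €137, then Player A €92, then Player G €81.
Player P has the top bid and wins; the price is the second-highest bid, €92.
Player P's payoff = €137 − €92 = €45. All other bidders lose, so their payoff is 0.

Payoffs: Player G €0, Player A €0, Player P €45.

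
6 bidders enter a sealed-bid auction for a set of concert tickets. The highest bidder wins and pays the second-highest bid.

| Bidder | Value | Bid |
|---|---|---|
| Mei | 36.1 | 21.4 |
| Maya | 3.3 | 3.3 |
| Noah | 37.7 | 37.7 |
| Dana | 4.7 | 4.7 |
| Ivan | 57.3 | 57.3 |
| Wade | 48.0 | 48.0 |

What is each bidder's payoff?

Mei 0.0, Maya 0.0, Noah 0.0, Dana 0.0, Ivan 9.3, Wade 0.0.

Sorted high to low: Ivan 57.3, then Wade 48.0, then Noah 37.7, then Mei 21.4, then Dana 4.7, then Maya 3.3.
Ivan has the top bid and wins; the price is the second-highest bid, 48.0.
Ivan's payoff = 57.3 − 48.0 = 9.3. All other bidders lose, so their payoff is 0.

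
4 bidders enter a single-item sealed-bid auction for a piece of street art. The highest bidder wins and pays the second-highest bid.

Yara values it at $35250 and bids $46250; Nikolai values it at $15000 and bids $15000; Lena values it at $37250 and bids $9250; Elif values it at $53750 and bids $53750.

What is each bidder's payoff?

Bids in descending order: Elif $53750 > Yara $46250 > Nikolai $15000 > Lena $9250.
Elif has the top bid and wins; the price is the second-highest bid, $46250.
Elif's payoff = $53750 − $46250 = $7500. All other bidders lose, so their payoff is 0.

Yara $0, Nikolai $0, Lena $0, Elif $7500.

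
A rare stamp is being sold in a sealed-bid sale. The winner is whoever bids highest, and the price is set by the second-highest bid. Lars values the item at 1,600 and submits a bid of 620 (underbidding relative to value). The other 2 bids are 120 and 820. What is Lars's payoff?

Payoff = 0.

Highest competing bid: 820.
Lars's bid 620 is not the highest, so Lars loses, pays nothing, and earns zero payoff.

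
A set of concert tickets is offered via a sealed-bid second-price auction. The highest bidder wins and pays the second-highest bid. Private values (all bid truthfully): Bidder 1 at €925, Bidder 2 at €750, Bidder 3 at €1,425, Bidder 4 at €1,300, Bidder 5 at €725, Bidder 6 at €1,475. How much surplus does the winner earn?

Ordered from highest: Bidder 6 €1,475; Bidder 3 €1,425; Bidder 4 €1,300; Bidder 1 €925; Bidder 2 €750; Bidder 5 €725.
Bidder 6 wins with the top bid and pays the second-highest, €1,425.
Surplus = €1,475 − €1,425 = €50.

€50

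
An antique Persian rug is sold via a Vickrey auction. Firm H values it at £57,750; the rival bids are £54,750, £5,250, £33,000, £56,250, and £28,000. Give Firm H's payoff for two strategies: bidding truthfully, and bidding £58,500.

Truthful: £1,500; alternative: £1,500.

The highest competing bid is £56,250.
Bidding truthfully at £57,750: Firm H has the top bid, wins, and pays the second-highest bid £56,250. Payoff = £57,750 − £56,250 = £1,500.
Bidding £58,500: Firm H has the top bid, wins, and pays the second-highest bid £56,250. Payoff = £57,750 − £56,250 = £1,500.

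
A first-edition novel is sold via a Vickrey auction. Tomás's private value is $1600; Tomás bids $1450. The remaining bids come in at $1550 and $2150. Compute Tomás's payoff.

$0

Highest competing bid: $2150.
Tomás's bid $1450 is not the highest, so Tomás loses, pays nothing, and earns zero payoff.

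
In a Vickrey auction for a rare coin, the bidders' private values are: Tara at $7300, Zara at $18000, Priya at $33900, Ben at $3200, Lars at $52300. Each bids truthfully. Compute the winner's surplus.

Sorted high to low: Lars $52300 > Priya $33900 > Zara $18000 > Tara $7300 > Ben $3200.
Lars wins with the top bid and pays the second-highest, $33900.
Surplus = $52300 − $33900 = $18400.

Surplus = $18400.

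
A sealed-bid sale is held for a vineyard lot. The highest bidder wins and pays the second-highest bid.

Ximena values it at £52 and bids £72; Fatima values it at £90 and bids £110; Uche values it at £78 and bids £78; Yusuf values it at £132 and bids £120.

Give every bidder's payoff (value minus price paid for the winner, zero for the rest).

Payoffs: Ximena £0, Fatima £0, Uche £0, Yusuf £22.

Ordered from highest: Yusuf £120; Fatima £110; Uche £78; Ximena £72.
Yusuf has the top bid and wins; the price is the second-highest bid, £110.
Yusuf's payoff = £132 − £110 = £22. All other bidders lose, so their payoff is 0.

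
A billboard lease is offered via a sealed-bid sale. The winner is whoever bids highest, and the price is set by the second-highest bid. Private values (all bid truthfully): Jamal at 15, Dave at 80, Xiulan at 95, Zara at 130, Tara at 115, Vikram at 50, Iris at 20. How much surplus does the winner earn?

Ordered from highest: Zara 130 > Tara 115 > Xiulan 95 > Dave 80 > Vikram 50 > Iris 20 > Jamal 15.
Zara wins with the top bid and pays the second-highest, 115.
Surplus = 130 − 115 = 15.

Surplus = 15.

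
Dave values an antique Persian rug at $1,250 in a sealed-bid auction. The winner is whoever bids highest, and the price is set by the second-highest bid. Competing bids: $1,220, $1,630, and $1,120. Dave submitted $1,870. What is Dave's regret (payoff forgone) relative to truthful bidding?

Regret: $380.

The highest competing bid is $1,630.
Bidding truthfully at $1,250: the top bid is $1,630 (a rival), so Dave loses. Payoff = $0.
Bidding $1,870: Dave has the top bid, wins, and pays the second-highest bid $1,630. Payoff = $1,250 − $1,630 = -$380.
Regret = truthful payoff − actual payoff = $0 − -$380 = $380.
This is the dominant-strategy logic: truthful bidding weakly beats any alternative.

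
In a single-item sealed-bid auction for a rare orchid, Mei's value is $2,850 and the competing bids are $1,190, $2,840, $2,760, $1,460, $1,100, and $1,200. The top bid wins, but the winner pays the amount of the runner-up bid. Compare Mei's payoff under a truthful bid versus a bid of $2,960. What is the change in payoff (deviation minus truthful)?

$0

The highest competing bid is $2,840.
Bidding truthfully at $2,850: Mei has the top bid, wins, and pays the second-highest bid $2,840. Payoff = $2,850 − $2,840 = $10.
Bidding $2,960: Mei has the top bid, wins, and pays the second-highest bid $2,840. Payoff = $2,850 − $2,840 = $10.
Change = $10 − $10 = $0.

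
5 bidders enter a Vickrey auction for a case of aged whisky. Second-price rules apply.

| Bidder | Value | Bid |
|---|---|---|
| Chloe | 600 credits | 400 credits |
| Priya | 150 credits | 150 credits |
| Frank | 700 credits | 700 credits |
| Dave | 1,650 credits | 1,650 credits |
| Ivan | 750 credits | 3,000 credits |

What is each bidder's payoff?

Chloe 0 credits, Priya 0 credits, Frank 0 credits, Dave 0 credits, Ivan -900 credits.

Ranking the bids: Ivan 3,000 credits, then Dave 1,650 credits, then Frank 700 credits, then Chloe 400 credits, then Priya 150 credits.
Ivan has the top bid and wins; the price is the second-highest bid, 1,650 credits.
Ivan's payoff = 750 credits − 1,650 credits = -900 credits. All other bidders lose, so their payoff is 0.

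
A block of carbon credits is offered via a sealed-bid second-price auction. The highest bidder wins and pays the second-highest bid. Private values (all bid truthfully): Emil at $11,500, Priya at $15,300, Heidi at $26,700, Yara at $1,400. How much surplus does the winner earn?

Winner's surplus: $11,400.

Bids in descending order: Heidi $26,700; Priya $15,300; Emil $11,500; Yara $1,400.
Heidi wins with the top bid and pays the second-highest, $15,300.
Surplus = $26,700 − $15,300 = $11,400.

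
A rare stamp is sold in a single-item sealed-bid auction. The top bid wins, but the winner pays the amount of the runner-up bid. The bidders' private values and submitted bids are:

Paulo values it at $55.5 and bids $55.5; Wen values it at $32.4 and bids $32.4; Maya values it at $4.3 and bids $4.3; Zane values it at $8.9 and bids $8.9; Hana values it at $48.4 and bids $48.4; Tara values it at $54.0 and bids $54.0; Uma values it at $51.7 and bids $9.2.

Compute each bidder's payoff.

Paulo $1.5, Wen $0.0, Maya $0.0, Zane $0.0, Hana $0.0, Tara $0.0, Uma $0.0.

Ranking the bids: Paulo $55.5 > Tara $54.0 > Hana $48.4 > Wen $32.4 > Uma $9.2 > Zane $8.9 > Maya $4.3.
Paulo has the top bid and wins; the price is the second-highest bid, $54.0.
Paulo's payoff = $55.5 − $54.0 = $1.5. All other bidders lose, so their payoff is 0.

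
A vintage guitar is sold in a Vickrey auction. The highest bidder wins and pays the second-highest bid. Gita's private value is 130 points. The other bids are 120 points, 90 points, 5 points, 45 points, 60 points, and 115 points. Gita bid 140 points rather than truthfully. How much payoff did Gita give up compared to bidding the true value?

0 points

The highest competing bid is 120 points.
Bidding truthfully at 130 points: Gita has the top bid, wins, and pays the second-highest bid 120 points. Payoff = 130 points − 120 points = 10 points.
Bidding 140 points: Gita has the top bid, wins, and pays the second-highest bid 120 points. Payoff = 130 points − 120 points = 10 points.
Regret = truthful payoff − actual payoff = 10 points − 10 points = 0 points.
The bid only affects whether you win, not the price — here both bids land on the same side of the top rival bid, so the deviation is payoff-neutral.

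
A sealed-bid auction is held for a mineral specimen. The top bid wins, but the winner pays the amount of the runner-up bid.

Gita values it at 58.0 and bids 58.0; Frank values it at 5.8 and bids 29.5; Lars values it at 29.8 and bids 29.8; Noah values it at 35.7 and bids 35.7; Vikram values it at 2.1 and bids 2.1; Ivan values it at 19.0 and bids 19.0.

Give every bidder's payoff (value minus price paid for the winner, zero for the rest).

Payoffs: Gita 22.3, Frank 0.0, Lars 0.0, Noah 0.0, Vikram 0.0, Ivan 0.0.

Sorted high to low: Gita 58.0; Noah 35.7; Lars 29.8; Frank 29.5; Ivan 19.0; Vikram 2.1.
Gita has the top bid and wins; the price is the second-highest bid, 35.7.
Gita's payoff = 58.0 − 35.7 = 22.3. All other bidders lose, so their payoff is 0.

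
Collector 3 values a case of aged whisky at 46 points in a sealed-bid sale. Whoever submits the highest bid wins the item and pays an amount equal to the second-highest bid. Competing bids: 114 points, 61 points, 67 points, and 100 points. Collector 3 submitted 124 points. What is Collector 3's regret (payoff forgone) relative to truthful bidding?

The highest competing bid is 114 points.
Bidding truthfully at 46 points: the top bid is 114 points (a rival), so Collector 3 loses. Payoff = 0 points.
Bidding 124 points: Collector 3 has the top bid, wins, and pays the second-highest bid 114 points. Payoff = 46 points − 114 points = -68 points.
Regret = truthful payoff − actual payoff = 0 points − -68 points = 68 points.

Regret: 68 points.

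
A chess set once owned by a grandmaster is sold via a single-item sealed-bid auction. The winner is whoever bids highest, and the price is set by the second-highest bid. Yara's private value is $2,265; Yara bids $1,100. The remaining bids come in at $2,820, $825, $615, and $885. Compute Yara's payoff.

Highest competing bid: $2,820.
Yara's bid $1,100 is not the highest, so Yara loses, pays nothing, and earns zero payoff.

Yara's payoff: $0.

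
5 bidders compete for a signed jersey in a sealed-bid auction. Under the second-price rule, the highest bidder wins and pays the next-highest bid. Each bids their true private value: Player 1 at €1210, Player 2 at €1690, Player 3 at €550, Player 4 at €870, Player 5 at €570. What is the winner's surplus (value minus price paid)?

Bids in descending order: Player 2 €1690; Player 1 €1210; Player 4 €870; Player 5 €570; Player 3 €550.
Player 2 wins with the top bid and pays the second-highest, €1210.
Surplus = €1690 − €1210 = €480.

Surplus = €480.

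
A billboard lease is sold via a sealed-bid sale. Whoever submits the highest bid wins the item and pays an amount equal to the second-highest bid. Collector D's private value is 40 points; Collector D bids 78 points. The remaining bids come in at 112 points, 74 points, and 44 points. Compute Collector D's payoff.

Highest competing bid: 112 points.
Collector D's bid 78 points is not the highest, so Collector D loses, pays nothing, and earns zero payoff.

0 points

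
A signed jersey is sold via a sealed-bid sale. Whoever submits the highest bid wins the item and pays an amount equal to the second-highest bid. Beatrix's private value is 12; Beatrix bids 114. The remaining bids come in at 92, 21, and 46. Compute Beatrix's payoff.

Beatrix's payoff: -80.

Highest competing bid: 92.
Beatrix's bid 114 is the highest overall, so Beatrix wins and pays the second-highest bid, 92.
Payoff = value − price = 12 − 92 = -80.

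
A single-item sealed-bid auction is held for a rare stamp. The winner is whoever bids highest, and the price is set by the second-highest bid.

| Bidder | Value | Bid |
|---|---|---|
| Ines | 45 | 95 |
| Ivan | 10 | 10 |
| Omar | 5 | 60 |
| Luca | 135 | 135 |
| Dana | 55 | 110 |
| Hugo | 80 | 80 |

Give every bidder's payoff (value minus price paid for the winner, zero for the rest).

Payoffs: Ines 0, Ivan 0, Omar 0, Luca 25, Dana 0, Hugo 0.

Bids in descending order: Luca 135 > Dana 110 > Ines 95 > Hugo 80 > Omar 60 > Ivan 10.
Luca has the top bid and wins; the price is the second-highest bid, 110.
Luca's payoff = 135 − 110 = 25. All other bidders lose, so their payoff is 0.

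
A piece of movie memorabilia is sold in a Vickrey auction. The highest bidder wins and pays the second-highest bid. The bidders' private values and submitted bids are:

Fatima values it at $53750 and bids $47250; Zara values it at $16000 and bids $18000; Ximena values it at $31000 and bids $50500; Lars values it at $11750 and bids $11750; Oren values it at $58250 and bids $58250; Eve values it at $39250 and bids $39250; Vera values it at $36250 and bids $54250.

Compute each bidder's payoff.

Bids in descending order: Oren $58250; Vera $54250; Ximena $50500; Fatima $47250; Eve $39250; Zara $18000; Lars $11750.
Oren has the top bid and wins; the price is the second-highest bid, $54250.
Oren's payoff = $58250 − $54250 = $4000. All other bidders lose, so their payoff is 0.

Fatima $0, Zara $0, Ximena $0, Lars $0, Oren $4000, Eve $0, Vera $0.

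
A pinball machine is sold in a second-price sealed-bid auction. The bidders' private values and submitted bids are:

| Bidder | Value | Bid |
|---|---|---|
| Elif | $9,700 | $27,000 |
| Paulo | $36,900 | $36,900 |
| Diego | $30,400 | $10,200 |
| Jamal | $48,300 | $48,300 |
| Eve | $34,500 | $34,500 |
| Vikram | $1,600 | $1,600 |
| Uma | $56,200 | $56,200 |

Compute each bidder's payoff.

Elif $0, Paulo $0, Diego $0, Jamal $0, Eve $0, Vikram $0, Uma $7,900.

Sorted high to low: Uma $56,200 > Jamal $48,300 > Paulo $36,900 > Eve $34,500 > Elif $27,000 > Diego $10,200 > Vikram $1,600.
Uma has the top bid and wins; the price is the second-highest bid, $48,300.
Uma's payoff = $56,200 − $48,300 = $7,900. All other bidders lose, so their payoff is 0.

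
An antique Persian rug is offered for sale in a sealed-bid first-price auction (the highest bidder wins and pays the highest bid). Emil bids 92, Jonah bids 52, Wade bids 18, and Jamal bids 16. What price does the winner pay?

92

Ordered from highest: Emil 92, then Jonah 52, then Wade 18, then Jamal 16.
Emil is the highest bidder, so Emil wins.
Under the first-price rule, the price is the highest bid: 92.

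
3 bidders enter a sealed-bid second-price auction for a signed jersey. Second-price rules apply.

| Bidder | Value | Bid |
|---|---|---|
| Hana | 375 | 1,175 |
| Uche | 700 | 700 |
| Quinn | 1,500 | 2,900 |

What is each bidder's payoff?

Sorted high to low: Quinn 2,900; Hana 1,175; Uche 700.
Quinn has the top bid and wins; the price is the second-highest bid, 1,175.
Quinn's payoff = 1,500 − 1,175 = 325. All other bidders lose, so their payoff is 0.

Hana 0, Uche 0, Quinn 325.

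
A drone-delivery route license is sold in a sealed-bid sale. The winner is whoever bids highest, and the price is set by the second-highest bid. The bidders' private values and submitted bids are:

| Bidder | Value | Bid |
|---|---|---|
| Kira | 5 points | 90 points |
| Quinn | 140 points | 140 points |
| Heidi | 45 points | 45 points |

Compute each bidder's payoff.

Kira 0 points, Quinn 50 points, Heidi 0 points.

Ranking the bids: Quinn 140 points, then Kira 90 points, then Heidi 45 points.
Quinn has the top bid and wins; the price is the second-highest bid, 90 points.
Quinn's payoff = 140 points − 90 points = 50 points. All other bidders lose, so their payoff is 0.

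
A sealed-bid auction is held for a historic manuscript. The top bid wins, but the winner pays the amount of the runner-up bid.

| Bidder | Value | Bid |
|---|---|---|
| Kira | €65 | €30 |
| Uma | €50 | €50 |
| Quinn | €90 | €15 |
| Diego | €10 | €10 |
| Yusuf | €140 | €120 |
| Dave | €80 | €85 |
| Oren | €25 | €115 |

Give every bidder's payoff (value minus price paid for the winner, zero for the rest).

Payoffs: Kira €0, Uma €0, Quinn €0, Diego €0, Yusuf €25, Dave €0, Oren €0.

Sorted high to low: Yusuf €120 > Oren €115 > Dave €85 > Uma €50 > Kira €30 > Quinn €15 > Diego €10.
Yusuf has the top bid and wins; the price is the second-highest bid, €115.
Yusuf's payoff = €140 − €115 = €25. All other bidders lose, so their payoff is 0.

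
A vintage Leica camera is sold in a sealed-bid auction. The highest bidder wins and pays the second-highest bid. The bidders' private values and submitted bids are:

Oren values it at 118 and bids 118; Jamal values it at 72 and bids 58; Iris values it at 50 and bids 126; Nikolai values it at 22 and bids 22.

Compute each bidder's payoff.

Ranking the bids: Iris 126, then Oren 118, then Jamal 58, then Nikolai 22.
Iris has the top bid and wins; the price is the second-highest bid, 118.
Iris's payoff = 50 − 118 = -68. All other bidders lose, so their payoff is 0.

Payoffs: Oren 0, Jamal 0, Iris -68, Nikolai 0.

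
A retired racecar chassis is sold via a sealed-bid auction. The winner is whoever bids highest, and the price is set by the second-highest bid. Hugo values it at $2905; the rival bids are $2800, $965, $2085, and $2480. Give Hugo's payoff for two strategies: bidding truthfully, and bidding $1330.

Truthful: $105; alternative: $0.

The highest competing bid is $2800.
Bidding truthfully at $2905: Hugo has the top bid, wins, and pays the second-highest bid $2800. Payoff = $2905 − $2800 = $105.
Bidding $1330: the top bid is $2800 (a rival), so Hugo loses. Payoff = $0.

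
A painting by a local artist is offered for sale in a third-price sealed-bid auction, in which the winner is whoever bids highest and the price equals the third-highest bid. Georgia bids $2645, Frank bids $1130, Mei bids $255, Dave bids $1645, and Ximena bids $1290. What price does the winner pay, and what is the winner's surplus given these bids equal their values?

Price $1290; surplus $1355.

Bids in descending order: Georgia $2645 > Dave $1645 > Ximena $1290 > Frank $1130 > Mei $255.
Georgia is the highest bidder, so Georgia wins.
Under the third-price rule, the price is the third-highest bid: $1290.
Surplus = $2645 − $1290 = $1355.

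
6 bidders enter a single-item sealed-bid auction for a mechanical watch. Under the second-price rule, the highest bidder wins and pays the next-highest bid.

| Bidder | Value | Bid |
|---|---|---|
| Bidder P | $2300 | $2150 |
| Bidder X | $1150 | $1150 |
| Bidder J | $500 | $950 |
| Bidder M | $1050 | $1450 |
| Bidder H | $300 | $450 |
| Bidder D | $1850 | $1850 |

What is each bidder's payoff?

Bidder P $450, Bidder X $0, Bidder J $0, Bidder M $0, Bidder H $0, Bidder D $0.

Ranking the bids: Bidder P $2150 > Bidder D $1850 > Bidder M $1450 > Bidder X $1150 > Bidder J $950 > Bidder H $450.
Bidder P has the top bid and wins; the price is the second-highest bid, $1850.
Bidder P's payoff = $2300 − $1850 = $450. All other bidders lose, so their payoff is 0.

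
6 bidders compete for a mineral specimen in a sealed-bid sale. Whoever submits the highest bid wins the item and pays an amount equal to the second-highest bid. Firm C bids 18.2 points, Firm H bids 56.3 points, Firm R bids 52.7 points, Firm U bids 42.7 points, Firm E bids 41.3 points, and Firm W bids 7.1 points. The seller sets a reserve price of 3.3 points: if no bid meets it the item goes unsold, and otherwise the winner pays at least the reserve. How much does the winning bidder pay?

Sorted high to low: Firm H 56.3 points, then Firm R 52.7 points, then Firm U 42.7 points, then Firm E 41.3 points, then Firm C 18.2 points, then Firm W 7.1 points.
Firm H has the highest bid, so Firm H wins.
The second-highest bid is 52.7 points, which exceeds the reserve, so that sets the price.

The winner pays 52.7 points.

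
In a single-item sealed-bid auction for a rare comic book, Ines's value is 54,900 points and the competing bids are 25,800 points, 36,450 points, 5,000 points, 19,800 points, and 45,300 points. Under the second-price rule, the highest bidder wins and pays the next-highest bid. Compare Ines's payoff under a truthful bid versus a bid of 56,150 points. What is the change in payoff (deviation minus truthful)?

Change in payoff: 0 points.

The highest competing bid is 45,300 points.
Bidding truthfully at 54,900 points: Ines has the top bid, wins, and pays the second-highest bid 45,300 points. Payoff = 54,900 points − 45,300 points = 9,600 points.
Bidding 56,150 points: Ines has the top bid, wins, and pays the second-highest bid 45,300 points. Payoff = 54,900 points − 45,300 points = 9,600 points.
Change = 9,600 points − 9,600 points = 0 points.
The bid only affects whether you win, not the price — here both bids land on the same side of the top rival bid, so the deviation is payoff-neutral.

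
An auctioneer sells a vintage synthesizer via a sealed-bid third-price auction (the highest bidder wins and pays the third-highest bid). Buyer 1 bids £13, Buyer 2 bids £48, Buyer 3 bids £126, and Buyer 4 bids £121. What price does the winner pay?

Ordered from highest: Buyer 3 £126; Buyer 4 £121; Buyer 2 £48; Buyer 1 £13.
Buyer 3 is the highest bidder, so Buyer 3 wins.
Under the third-price rule, the price is the third-highest bid: £48.

Price paid: £48.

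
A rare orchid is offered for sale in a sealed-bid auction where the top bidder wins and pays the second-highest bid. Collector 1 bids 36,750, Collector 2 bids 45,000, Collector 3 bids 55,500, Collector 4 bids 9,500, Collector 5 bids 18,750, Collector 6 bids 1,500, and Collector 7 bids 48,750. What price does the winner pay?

Ordered from highest: Collector 3 55,500, then Collector 7 48,750, then Collector 2 45,000, then Collector 1 36,750, then Collector 5 18,750, then Collector 4 9,500, then Collector 6 1,500.
Collector 3 is the highest bidder, so Collector 3 wins.
Under the second-price rule, the price is the second-highest bid: 48,750.

Price paid: 48,750.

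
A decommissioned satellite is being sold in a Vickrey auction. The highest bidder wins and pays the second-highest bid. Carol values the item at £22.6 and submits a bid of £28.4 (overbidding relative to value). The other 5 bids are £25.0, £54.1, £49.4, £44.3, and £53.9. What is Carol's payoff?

Highest competing bid: £54.1.
Carol's bid £28.4 is not the highest, so Carol loses, pays nothing, and earns zero payoff.

Payoff = £0.0.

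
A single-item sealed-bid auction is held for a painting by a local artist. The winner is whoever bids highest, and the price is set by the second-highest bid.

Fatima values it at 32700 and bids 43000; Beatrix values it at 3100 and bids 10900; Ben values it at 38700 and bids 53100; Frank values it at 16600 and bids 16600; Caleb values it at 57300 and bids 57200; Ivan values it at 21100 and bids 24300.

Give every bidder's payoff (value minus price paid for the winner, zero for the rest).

Payoffs: Fatima 0, Beatrix 0, Ben 0, Frank 0, Caleb 4200, Ivan 0.

Bids in descending order: Caleb 57200, then Ben 53100, then Fatima 43000, then Ivan 24300, then Frank 16600, then Beatrix 10900.
Caleb has the top bid and wins; the price is the second-highest bid, 53100.
Caleb's payoff = 57300 − 53100 = 4200. All other bidders lose, so their payoff is 0.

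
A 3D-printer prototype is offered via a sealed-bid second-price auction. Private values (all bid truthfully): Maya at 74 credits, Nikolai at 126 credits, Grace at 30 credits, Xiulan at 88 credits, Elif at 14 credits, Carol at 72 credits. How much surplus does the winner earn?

Sorted high to low: Nikolai 126 credits > Xiulan 88 credits > Maya 74 credits > Carol 72 credits > Grace 30 credits > Elif 14 credits.
Nikolai wins with the top bid and pays the second-highest, 88 credits.
Surplus = 126 credits − 88 credits = 38 credits.

Surplus = 38 credits.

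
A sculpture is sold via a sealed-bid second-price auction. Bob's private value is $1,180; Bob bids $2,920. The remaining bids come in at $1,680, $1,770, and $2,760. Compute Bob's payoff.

Highest competing bid: $2,760.
Bob's bid $2,920 is the highest overall, so Bob wins and pays the second-highest bid, $2,760.
Payoff = value − price = $1,180 − $2,760 = -$1,580.
Overbidding won the item at a price above value — truthful bidding would have avoided this loss.

Bob's payoff: -$1,580.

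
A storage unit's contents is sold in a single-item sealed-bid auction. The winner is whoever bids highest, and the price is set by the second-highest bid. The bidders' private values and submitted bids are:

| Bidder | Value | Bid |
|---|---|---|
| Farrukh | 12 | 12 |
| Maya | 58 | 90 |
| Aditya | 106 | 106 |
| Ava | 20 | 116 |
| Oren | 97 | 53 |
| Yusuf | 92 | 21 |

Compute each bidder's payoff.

Payoffs: Farrukh 0, Maya 0, Aditya 0, Ava -86, Oren 0, Yusuf 0.

Sorted high to low: Ava 116; Aditya 106; Maya 90; Oren 53; Yusuf 21; Farrukh 12.
Ava has the top bid and wins; the price is the second-highest bid, 106.
Ava's payoff = 20 − 106 = -86. All other bidders lose, so their payoff is 0.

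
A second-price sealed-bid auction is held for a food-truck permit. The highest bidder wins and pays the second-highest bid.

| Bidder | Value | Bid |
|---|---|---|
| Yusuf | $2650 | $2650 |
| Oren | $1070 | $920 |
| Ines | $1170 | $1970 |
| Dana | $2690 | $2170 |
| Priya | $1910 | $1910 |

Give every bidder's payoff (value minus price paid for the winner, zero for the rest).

Bids in descending order: Yusuf $2650, then Dana $2170, then Ines $1970, then Priya $1910, then Oren $920.
Yusuf has the top bid and wins; the price is the second-highest bid, $2170.
Yusuf's payoff = $2650 − $2170 = $480. All other bidders lose, so their payoff is 0.

Yusuf $480, Oren $0, Ines $0, Dana $0, Priya $0.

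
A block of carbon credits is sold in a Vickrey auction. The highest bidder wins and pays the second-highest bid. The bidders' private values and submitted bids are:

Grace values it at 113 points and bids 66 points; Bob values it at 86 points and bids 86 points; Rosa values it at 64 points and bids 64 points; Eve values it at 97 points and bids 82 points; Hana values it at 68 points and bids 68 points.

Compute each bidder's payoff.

Ranking the bids: Bob 86 points; Eve 82 points; Hana 68 points; Grace 66 points; Rosa 64 points.
Bob has the top bid and wins; the price is the second-highest bid, 82 points.
Bob's payoff = 86 points − 82 points = 4 points. All other bidders lose, so their payoff is 0.

Payoffs: Grace 0 points, Bob 4 points, Rosa 0 points, Eve 0 points, Hana 0 points.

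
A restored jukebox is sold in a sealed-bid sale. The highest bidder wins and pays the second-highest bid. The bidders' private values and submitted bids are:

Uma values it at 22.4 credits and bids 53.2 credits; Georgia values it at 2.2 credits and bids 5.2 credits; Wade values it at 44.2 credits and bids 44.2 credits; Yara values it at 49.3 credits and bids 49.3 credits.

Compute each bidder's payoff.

Ranking the bids: Uma 53.2 credits, then Yara 49.3 credits, then Wade 44.2 credits, then Georgia 5.2 credits.
Uma has the top bid and wins; the price is the second-highest bid, 49.3 credits.
Uma's payoff = 22.4 credits − 49.3 credits = -26.9 credits. All other bidders lose, so their payoff is 0.

Uma -26.9 credits, Georgia 0.0 credits, Wade 0.0 credits, Yara 0.0 credits.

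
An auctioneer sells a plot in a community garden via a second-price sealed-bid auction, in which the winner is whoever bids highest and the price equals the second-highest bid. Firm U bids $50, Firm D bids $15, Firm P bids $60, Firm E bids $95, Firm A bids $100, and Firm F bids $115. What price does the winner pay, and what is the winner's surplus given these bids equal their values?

Ordered from highest: Firm F $115, then Firm A $100, then Firm E $95, then Firm P $60, then Firm U $50, then Firm D $15.
Firm F is the highest bidder, so Firm F wins.
Under the second-price rule, the price is the second-highest bid: $100.
Surplus = $115 − $100 = $15.

Price $100; surplus $15.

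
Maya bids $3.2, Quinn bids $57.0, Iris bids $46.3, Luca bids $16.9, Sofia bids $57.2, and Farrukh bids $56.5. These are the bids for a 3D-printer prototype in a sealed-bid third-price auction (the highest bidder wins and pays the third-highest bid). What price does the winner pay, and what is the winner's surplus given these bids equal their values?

Price $56.5; surplus $0.7.

Bids in descending order: Sofia $57.2 > Quinn $57.0 > Farrukh $56.5 > Iris $46.3 > Luca $16.9 > Maya $3.2.
Sofia is the highest bidder, so Sofia wins.
Under the third-price rule, the price is the third-highest bid: $56.5.
Surplus = $57.2 − $56.5 = $0.7.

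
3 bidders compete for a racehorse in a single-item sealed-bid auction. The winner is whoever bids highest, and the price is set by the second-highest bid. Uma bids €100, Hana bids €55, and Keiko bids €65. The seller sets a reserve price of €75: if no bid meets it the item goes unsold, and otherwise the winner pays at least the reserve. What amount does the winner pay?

The winner pays €75.

Sorted high to low: Uma €100 > Keiko €65 > Hana €55.
Uma has the highest bid, so Uma wins.
The second-highest bid is €65, but the reserve €75 is higher, so the price is the reserve.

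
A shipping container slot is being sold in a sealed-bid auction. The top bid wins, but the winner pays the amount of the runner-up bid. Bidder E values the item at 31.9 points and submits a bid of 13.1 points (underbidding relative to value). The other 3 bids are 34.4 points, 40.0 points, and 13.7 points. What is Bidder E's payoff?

Payoff = 0.0 points.

Highest competing bid: 40.0 points.
Bidder E's bid 13.1 points is not the highest, so Bidder E loses, pays nothing, and earns zero payoff.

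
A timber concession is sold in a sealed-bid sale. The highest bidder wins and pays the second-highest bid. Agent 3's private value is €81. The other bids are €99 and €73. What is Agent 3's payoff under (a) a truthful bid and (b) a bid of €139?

The highest competing bid is €99.
Bidding truthfully at €81: the top bid is €99 (a rival), so Agent 3 loses. Payoff = €0.
Bidding €139: Agent 3 has the top bid, wins, and pays the second-highest bid €99. Payoff = €81 − €99 = -€18.
Deviating from a truthful bid can only lose payoff in a second-price auction — never gain.

Truthful: €0; alternative: -€18.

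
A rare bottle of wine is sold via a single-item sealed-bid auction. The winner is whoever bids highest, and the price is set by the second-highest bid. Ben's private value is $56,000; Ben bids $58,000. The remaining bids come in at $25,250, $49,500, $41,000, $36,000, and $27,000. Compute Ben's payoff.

Highest competing bid: $49,500.
Ben's bid $58,000 is the highest overall, so Ben wins and pays the second-highest bid, $49,500.
Payoff = value − price = $56,000 − $49,500 = $6,500.

Payoff = $6,500.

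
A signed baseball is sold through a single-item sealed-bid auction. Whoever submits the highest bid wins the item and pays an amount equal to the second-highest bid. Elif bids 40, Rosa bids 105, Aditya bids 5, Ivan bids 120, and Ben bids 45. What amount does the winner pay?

Price paid: 105.

Ranking the bids: Ivan 120 > Rosa 105 > Ben 45 > Elif 40 > Aditya 5.
Ivan has the highest bid, so Ivan wins.
The second-highest bid is 105, so that is what Ivan pays.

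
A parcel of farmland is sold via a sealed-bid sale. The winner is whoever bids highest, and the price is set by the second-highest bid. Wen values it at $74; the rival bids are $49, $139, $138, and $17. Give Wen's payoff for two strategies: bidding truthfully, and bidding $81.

The highest competing bid is $139.
Bidding truthfully at $74: the top bid is $139 (a rival), so Wen loses. Payoff = $0.
Bidding $81: the top bid is $139 (a rival), so Wen loses. Payoff = $0.

Truthful: $0; alternative: $0.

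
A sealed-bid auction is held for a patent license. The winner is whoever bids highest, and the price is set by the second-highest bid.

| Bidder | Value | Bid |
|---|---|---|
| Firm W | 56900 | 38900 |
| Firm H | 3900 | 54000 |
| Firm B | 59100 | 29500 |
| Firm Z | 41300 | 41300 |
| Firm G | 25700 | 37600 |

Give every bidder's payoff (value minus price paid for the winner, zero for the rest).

Ranking the bids: Firm H 54000; Firm Z 41300; Firm W 38900; Firm G 37600; Firm B 29500.
Firm H has the top bid and wins; the price is the second-highest bid, 41300.
Firm H's payoff = 3900 − 41300 = -37400. All other bidders lose, so their payoff is 0.

Payoffs: Firm W 0, Firm H -37400, Firm B 0, Firm Z 0, Firm G 0.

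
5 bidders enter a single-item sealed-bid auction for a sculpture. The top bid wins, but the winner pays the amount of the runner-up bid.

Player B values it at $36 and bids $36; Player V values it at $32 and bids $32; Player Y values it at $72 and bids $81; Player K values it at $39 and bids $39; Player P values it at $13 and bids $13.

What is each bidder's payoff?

Payoffs: Player B $0, Player V $0, Player Y $33, Player K $0, Player P $0.

Ordered from highest: Player Y $81 > Player K $39 > Player B $36 > Player V $32 > Player P $13.
Player Y has the top bid and wins; the price is the second-highest bid, $39.
Player Y's payoff = $72 − $39 = $33. All other bidders lose, so their payoff is 0.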